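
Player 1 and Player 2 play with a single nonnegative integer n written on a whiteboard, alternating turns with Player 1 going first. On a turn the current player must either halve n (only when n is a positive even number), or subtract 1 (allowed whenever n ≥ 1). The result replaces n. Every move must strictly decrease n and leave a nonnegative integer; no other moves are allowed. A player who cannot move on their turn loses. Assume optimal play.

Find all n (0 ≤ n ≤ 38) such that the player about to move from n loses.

0, 2, 5, 7, 9, 11, 13, 15, 17, 19, 21, 23, 25, 27, 29, 31, 33, 35, 37

Use the standard recursion: the mover loses at a terminal position; elsewhere, the mover wins exactly when some move hands the opponent an L position.
n=0: no move → L
n=1: W (go to 0, an L position)
n=2: L (sole option 1(W) is W)
n=3: W (go to 2, an L position)
n=4: W (go to 2, an L position)
n=5: L (sole option 4(W) is W)
n=6: W (go to 5, an L position)
n=7: L (sole option 6(W) is W)
n=8: W (go to 7, an L position)
n=9: L (sole option 8(W) is W)
n=10: W (go to 5, an L position)
n=11: L (sole option 10(W) is W)
n=12: W (go to 11, an L position)
n=13: L (sole option 12(W) is W)
n=14: W (go to 7, an L position)
n=15: L (sole option 14(W) is W)
n=16: W (go to 15, an L position)
n=17: L (sole option 16(W) is W)
n=18: W (go to 9, an L position)
n=19: L (sole option 18(W) is W)
n=20: W (go to 19, an L position)
n=21: L (sole option 20(W) is W)
n=22: W (go to 11, an L position)
n=23: L (sole option 22(W) is W)
n=24: W (go to 23, an L position)
n=25: L (sole option 24(W) is W)
n=26: W (go to 13, an L position)
n=27: L (sole option 26(W) is W)
n=28: W (go to 27, an L position)
n=29: L (sole option 28(W) is W)
n=30: W (go to 15, an L position)
n=31: L (sole option 30(W) is W)
n=32: W (go to 31, an L position)
n=33: L (sole option 32(W) is W)
n=34: W (go to 17, an L position)
n=35: L (sole option 34(W) is W)
n=36: W (go to 35, an L position)
n=37: L (sole option 36(W) is W)
n=38: W (go to 19, an L position)
Reading off the rows marked L gives the requested list; there are 19 such values of n.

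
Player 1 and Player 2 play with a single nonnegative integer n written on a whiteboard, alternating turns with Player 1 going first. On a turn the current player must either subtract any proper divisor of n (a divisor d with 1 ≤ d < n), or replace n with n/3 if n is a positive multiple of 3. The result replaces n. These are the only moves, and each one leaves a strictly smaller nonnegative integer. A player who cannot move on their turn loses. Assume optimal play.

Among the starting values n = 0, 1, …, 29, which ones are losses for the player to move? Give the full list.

0, 1, 4, 7, 9, 11, 13, 15, 17, 19, 23, 25, 28

Positions with no move are L. A position that does have a move is losing for the player to move precisely when every available move leads to a winning position for the opponent. Fill in the labels:
n=0: no move → L
n=1: no move → L
n=2: →1(L), so W
n=3: →1(L), so W
n=4: →2(W), 3(W) — all W, so L
n=5: →4(L), so W
n=6: →4(L), so W
n=7: →6(W) only, which is W, so L
n=8: →4(L), so W
n=9: →3(W), 6(W), 8(W) — all W, so L
n=10: →9(L), so W
n=11: →10(W) only, which is W, so L
n=12: →4(L), so W
n=13: →12(W) only, which is W, so L
n=14: →7(L), so W
n=15: →5(W), 10(W), 12(W), 14(W) — all W, so L
n=16: →15(L), so W
n=17: →16(W) only, which is W, so L
n=18: →9(L), so W
n=19: →18(W) only, which is W, so L
n=20: →15(L), so W
n=21: →7(L), so W
n=22: →11(L), so W
n=23: →22(W) only, which is W, so L
n=24: →23(L), so W
n=25: →20(W), 24(W) — all W, so L
n=26: →13(L), so W
n=27: →9(L), so W
n=28: →14(W), 21(W), 24(W), 26(W), 27(W) — all W, so L
n=29: →28(L), so W
Reading off the rows marked L gives the requested list; there are 13 such values of n.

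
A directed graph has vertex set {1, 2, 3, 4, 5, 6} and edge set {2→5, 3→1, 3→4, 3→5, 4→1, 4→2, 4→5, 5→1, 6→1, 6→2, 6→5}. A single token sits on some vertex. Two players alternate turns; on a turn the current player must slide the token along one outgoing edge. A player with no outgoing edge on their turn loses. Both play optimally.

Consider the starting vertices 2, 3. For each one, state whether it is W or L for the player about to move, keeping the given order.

2: L, 3: W

Classify positions by backward induction: terminal positions (no move available) are L. From any other position, the mover wins iff some move reaches an L.
Every edge goes from a vertex to one that appears earlier in the order 1, 5, 2, 6, 4, 3, so processing vertices in that order labels each vertex after all of its successors.
1: no outgoing edge → L
5: →1(L), so W
2: →5(W) only, which is W, so L
6: →2(L), so W
4: →2(L), so W
3: →1(L), so W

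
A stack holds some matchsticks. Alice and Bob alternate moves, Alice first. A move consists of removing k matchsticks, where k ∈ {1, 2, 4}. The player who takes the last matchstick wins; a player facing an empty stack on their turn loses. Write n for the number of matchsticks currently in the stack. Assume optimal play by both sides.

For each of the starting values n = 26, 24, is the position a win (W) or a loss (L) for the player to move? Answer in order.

Work bottom-up. With no move the player to move loses. Otherwise the position is W if at least one move leads to an L position for the opponent, and L if every move leads to a W.
n=0: no move → L
n=1: W (go to 0, an L position)
n=2: W (go to 0, an L position)
n=3: L (options 2(W), 1(W) are all W)
n=4: W (go to 3, an L position)
n=5: W (go to 3, an L position)
n=6: L (options 5(W), 4(W), 2(W) are all W)
n=7: W (go to 6, an L position)
n=8: W (go to 6, an L position)
n=9: L (options 8(W), 7(W), 5(W) are all W)
n=10: W (go to 9, an L position)
n=11: W (go to 9, an L position)
n=12: L (options 11(W), 10(W), 8(W) are all W)
n=13: W (go to 12, an L position)
n=14: W (go to 12, an L position)
n=15: L (options 14(W), 13(W), 11(W) are all W)
n=16: W (go to 15, an L position)
n=17: W (go to 15, an L position)
n=18: L (options 17(W), 16(W), 14(W) are all W)
n=19: W (go to 18, an L position)
n=20: W (go to 18, an L position)
n=21: L (options 20(W), 19(W), 17(W) are all W)
n=22: W (go to 21, an L position)
n=23: W (go to 21, an L position)
n=24: L (options 23(W), 22(W), 20(W) are all W)
n=25: W (go to 24, an L position)
n=26: W (go to 24, an L position)

26: W, 24: L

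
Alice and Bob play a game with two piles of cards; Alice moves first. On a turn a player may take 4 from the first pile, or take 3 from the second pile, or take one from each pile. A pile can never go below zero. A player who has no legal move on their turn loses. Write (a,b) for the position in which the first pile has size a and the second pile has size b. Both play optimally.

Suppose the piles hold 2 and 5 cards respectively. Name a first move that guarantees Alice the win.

Use the standard recursion: the mover loses at a terminal position; elsewhere, the mover wins exactly when some move hands the opponent an L position.
No move ever increases a pile, so every position that can arise here has a ≤ 2 and b ≤ 5; it is enough to label the cells with 0 ≤ a ≤ 2 and 0 ≤ b ≤ 5.
Every move lowers a or b (never raises either), so fill the grid row by row in increasing a, and left to right within a row: each cell's successors are then already labelled.
      b=0  b=1  b=2  b=3  b=4  b=5
a=0:    L    L    L    W    W    W
a=1:    L    W    W    W    L    L
a=2:    L    W    L    W    L    W
Cells with no legal move (terminal, hence L): (0,0), (0,1), (0,2), (1,0), (2,0).
The remaining L cells, each justified by listing all of its moves:
(1,4): L (options (1,1)(W), (0,3)(W) are all W)
(1,5): L (options (1,2)(W), (0,4)(W) are all W)
(2,2): L (sole option (1,1)(W) is W)
(2,4): L (options (2,1)(W), (1,3)(W) are all W)
Every other cell has at least one move into one of the L cells above, so it is W.
From (2,5), the L positions reachable in one move are: (2,2), (1,4). Any move reaching one of these is winning.

Move to (2,2).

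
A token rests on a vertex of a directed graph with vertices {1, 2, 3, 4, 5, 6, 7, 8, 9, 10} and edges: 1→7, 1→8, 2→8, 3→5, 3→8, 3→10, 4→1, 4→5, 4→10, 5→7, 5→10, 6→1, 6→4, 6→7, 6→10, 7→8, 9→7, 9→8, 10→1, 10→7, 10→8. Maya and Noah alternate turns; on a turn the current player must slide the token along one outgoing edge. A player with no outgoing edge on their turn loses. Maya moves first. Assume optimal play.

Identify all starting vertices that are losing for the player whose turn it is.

Compute win/loss labels from the base case upward. A position with no move is L. Any other position is W if it can reach an L in one move, else L.
Every edge goes from a vertex to one that appears earlier in the order 8, 7, 9, 1, 10, 5, 4, 3, 2, 6, so processing vertices in that order labels each vertex after all of its successors.
8: no outgoing edge → L
7: W (go to 8, an L position)
9: W (go to 8, an L position)
1: W (go to 8, an L position)
10: W (go to 8, an L position)
5: L (options 10(W), 7(W) are all W)
4: W (go to 5, an L position)
3: W (go to 5, an L position)
2: W (go to 8, an L position)
6: L (options 4(W), 10(W), 1(W), 7(W) are all W)
Reading off the rows marked L gives the requested list; there are 3 such vertices.

5, 6, 8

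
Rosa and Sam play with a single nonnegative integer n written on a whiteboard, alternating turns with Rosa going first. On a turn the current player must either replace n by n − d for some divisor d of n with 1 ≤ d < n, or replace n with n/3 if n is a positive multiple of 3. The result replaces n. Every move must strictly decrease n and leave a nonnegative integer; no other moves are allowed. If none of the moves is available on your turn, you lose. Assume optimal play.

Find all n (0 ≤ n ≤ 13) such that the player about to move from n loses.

0, 1, 4, 7, 9, 11, 13

Work bottom-up. With no move the player to move loses. Otherwise the position is W if at least one move leads to an L position for the opponent, and L if every move leads to a W.
n=0: no move → L
n=1: no move → L
n=2: →1(L), so W
n=3: →1(L), so W
n=4: →2(W), 3(W) — all W, so L
n=5: →4(L), so W
n=6: →4(L), so W
n=7: →6(W) only, which is W, so L
n=8: →4(L), so W
n=9: →3(W), 6(W), 8(W) — all W, so L
n=10: →9(L), so W
n=11: →10(W) only, which is W, so L
n=12: →4(L), so W
n=13: →12(W) only, which is W, so L
The losing starting values of n are exactly the entries labelled L in this table (7 of them).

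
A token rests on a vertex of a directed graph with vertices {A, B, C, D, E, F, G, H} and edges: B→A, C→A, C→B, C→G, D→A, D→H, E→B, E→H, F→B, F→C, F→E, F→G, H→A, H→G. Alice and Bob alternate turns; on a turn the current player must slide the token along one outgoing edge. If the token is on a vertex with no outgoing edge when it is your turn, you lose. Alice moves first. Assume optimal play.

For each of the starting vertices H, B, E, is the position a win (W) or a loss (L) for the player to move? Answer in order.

Use the standard recursion: the mover loses at a terminal position; elsewhere, the mover wins exactly when some move hands the opponent an L position.
Every edge goes from a vertex to one that appears earlier in the order G, A, B, C, H, D, E, F, so processing vertices in that order labels each vertex after all of its successors.
G: no outgoing edge → L
A: no outgoing edge → L
B: reaches L-position A → W
C: reaches L-position A → W
H: reaches L-position A → W
D: reaches L-position A → W
E: only reaches H(W), B(W), all W → L
F: reaches L-position E → W

H: W, B: W, E: L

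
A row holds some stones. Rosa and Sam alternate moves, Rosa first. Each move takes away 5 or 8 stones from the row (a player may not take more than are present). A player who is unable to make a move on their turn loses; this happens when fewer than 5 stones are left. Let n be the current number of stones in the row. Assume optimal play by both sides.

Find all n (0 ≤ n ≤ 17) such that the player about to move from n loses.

0, 1, 2, 3, 4, 13, 14, 15, 16, 17

Positions with no move are L. A position that does have a move is losing for the player to move precisely when every available move leads to a winning position for the opponent. Fill in the labels:
n=0: no move → L
n=1: no move → L
n=2: no move → L
n=3: no move → L
n=4: no move → L
n=5: →0(L), so W
n=6: →1(L), so W
n=7: →2(L), so W
n=8: →3(L), so W
n=9: →4(L), so W
n=10: →2(L), so W
n=11: →3(L), so W
n=12: →4(L), so W
n=13: →8(W), 5(W) — all W, so L
n=14: →9(W), 6(W) — all W, so L
n=15: →10(W), 7(W) — all W, so L
n=16: →11(W), 8(W) — all W, so L
n=17: →12(W), 9(W) — all W, so L
Reading off the rows marked L gives the requested list; there are 10 such values of n.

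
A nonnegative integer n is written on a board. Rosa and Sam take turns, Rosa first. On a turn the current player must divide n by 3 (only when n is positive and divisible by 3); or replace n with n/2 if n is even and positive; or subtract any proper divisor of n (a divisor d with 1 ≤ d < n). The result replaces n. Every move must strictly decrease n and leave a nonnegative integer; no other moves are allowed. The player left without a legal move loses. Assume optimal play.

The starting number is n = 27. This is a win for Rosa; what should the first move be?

Move to 9.

Use the standard recursion: the mover loses at a terminal position; elsewhere, the mover wins exactly when some move hands the opponent an L position.
n=0: no move → L
n=1: no move → L
n=2: →1(L), so W
n=3: →1(L), so W
n=4: →2(W), 3(W) — all W, so L
n=5: →4(L), so W
n=6: →4(L), so W
n=7: →6(W) only, which is W, so L
n=8: →4(L), so W
n=9: →3(W), 6(W), 8(W) — all W, so L
n=10: →9(L), so W
n=11: →10(W) only, which is W, so L
n=12: →4(L), so W
n=13: →12(W) only, which is W, so L
n=14: →7(L), so W
n=15: →5(W), 10(W), 12(W), 14(W) — all W, so L
n=16: →15(L), so W
n=17: →16(W) only, which is W, so L
n=18: →9(L), so W
n=19: →18(W) only, which is W, so L
n=20: →15(L), so W
n=21: →7(L), so W
n=22: →11(L), so W
n=23: →22(W) only, which is W, so L
n=24: →23(L), so W
n=25: →20(W), 24(W) — all W, so L
n=26: →13(L), so W
n=27: →9(L), so W
From 27, the L positions reachable in one move are: 9.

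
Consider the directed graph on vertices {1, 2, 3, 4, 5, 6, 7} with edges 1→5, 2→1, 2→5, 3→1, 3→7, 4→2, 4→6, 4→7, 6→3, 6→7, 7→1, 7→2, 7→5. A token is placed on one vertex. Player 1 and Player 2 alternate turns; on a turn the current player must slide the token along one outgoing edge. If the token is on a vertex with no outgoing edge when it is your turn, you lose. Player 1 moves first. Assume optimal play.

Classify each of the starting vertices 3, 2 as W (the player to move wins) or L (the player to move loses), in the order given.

3: L, 2: W

Compute win/loss labels from the base case upward. A position with no move is L. Any other position is W if it can reach an L in one move, else L.
Every edge goes from a vertex to one that appears earlier in the order 5, 1, 2, 7, 3, 6, 4, so processing vertices in that order labels each vertex after all of its successors.
5: no outgoing edge → L
1: can move to 5, which is L ⇒ W
2: can move to 5, which is L ⇒ W
7: can move to 5, which is L ⇒ W
3: moves to 7(W), 1(W); every one is W ⇒ L
6: can move to 3, which is L ⇒ W
4: moves to 6(W), 7(W), 2(W); every one is W ⇒ L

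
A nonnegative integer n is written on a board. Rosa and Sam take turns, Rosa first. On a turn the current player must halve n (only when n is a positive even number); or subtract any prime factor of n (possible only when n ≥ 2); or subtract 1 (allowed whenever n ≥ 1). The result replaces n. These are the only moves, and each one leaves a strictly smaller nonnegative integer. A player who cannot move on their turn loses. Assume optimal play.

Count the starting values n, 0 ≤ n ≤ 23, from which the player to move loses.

5

Label each position W (a win for the player to move) or L (a loss). A position with no legal move is L; any other position is W exactly when some move reaches an L, and L when every move reaches a W.
n=0: no move → L
n=1: →0(L), so W
n=2: →0(L), so W
n=3: →0(L), so W
n=4: →2(W), 3(W) — all W, so L
n=5: →0(L), so W
n=6: →4(L), so W
n=7: →0(L), so W
n=8: →4(L), so W
n=9: →6(W), 8(W) — all W, so L
n=10: →9(L), so W
n=11: →0(L), so W
n=12: →9(L), so W
n=13: →0(L), so W
n=14: →7(W), 12(W), 13(W) — all W, so L
n=15: →14(L), so W
n=16: →14(L), so W
n=17: →0(L), so W
n=18: →9(L), so W
n=19: →0(L), so W
n=20: →10(W), 15(W), 18(W), 19(W) — all W, so L
n=21: →14(L), so W
n=22: →20(L), so W
n=23: →0(L), so W
L entries with 0 ≤ n ≤ 23: n = 0, 4, 9, 14, 20; that makes 5.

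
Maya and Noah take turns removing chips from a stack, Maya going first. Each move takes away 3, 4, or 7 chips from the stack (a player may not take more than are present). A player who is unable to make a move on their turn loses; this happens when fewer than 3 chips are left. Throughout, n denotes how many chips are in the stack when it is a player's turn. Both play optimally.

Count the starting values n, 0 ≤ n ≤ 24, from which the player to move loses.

9

Label each position W (a win for the player to move) or L (a loss). A position with no legal move is L; any other position is W exactly when some move reaches an L, and L when every move reaches a W.
n=0: no move → L
n=1: no move → L
n=2: no move → L
n=3: reaches L-position 0 → W
n=4: reaches L-position 1 → W
n=5: reaches L-position 2 → W
n=6: reaches L-position 2 → W
n=7: reaches L-position 0 → W
n=8: reaches L-position 1 → W
n=9: reaches L-position 2 → W
n=10: only reaches 7(W), 6(W), 3(W), all W → L
n=11: only reaches 8(W), 7(W), 4(W), all W → L
n=12: only reaches 9(W), 8(W), 5(W), all W → L
n=13: reaches L-position 10 → W
n=14: reaches L-position 11 → W
n=15: reaches L-position 12 → W
n=16: reaches L-position 12 → W
n=17: reaches L-position 10 → W
n=18: reaches L-position 11 → W
n=19: reaches L-position 12 → W
n=20: only reaches 17(W), 16(W), 13(W), all W → L
n=21: only reaches 18(W), 17(W), 14(W), all W → L
n=22: only reaches 19(W), 18(W), 15(W), all W → L
n=23: reaches L-position 20 → W
n=24: reaches L-position 21 → W
L entries with 0 ≤ n ≤ 24: n = 0, 1, 2, 10, 11, 12, 20, 21, 22; that makes 9.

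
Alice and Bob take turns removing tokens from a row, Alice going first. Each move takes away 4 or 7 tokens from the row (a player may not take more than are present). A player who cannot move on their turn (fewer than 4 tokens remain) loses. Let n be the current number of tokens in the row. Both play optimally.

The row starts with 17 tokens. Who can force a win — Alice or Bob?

Alice wins.

Use the standard recursion: the mover loses at a terminal position; elsewhere, the mover wins exactly when some move hands the opponent an L position.
n=0: no move → L
n=1: no move → L
n=2: no move → L
n=3: no move → L
n=4: can move to 0, which is L ⇒ W
n=5: can move to 1, which is L ⇒ W
n=6: can move to 2, which is L ⇒ W
n=7: can move to 3, which is L ⇒ W
n=8: can move to 1, which is L ⇒ W
n=9: can move to 2, which is L ⇒ W
n=10: can move to 3, which is L ⇒ W
n=11: moves to 7(W), 4(W); every one is W ⇒ L
n=12: moves to 8(W), 5(W); every one is W ⇒ L
n=13: moves to 9(W), 6(W); every one is W ⇒ L
n=14: moves to 10(W), 7(W); every one is W ⇒ L
n=15: can move to 11, which is L ⇒ W
n=16: can move to 12, which is L ⇒ W
n=17: can move to 13, which is L ⇒ W
From 17 Alice can remove 4, leaving 13, reaching an L position.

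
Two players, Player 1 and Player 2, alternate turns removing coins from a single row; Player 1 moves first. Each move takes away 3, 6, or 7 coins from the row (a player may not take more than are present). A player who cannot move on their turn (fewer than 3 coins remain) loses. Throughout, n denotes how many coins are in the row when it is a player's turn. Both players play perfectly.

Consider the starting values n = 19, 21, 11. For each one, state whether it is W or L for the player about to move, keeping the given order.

Positions with no move are L. A position that does have a move is losing for the player to move precisely when every available move leads to a winning position for the opponent. Fill in the labels:
n=0: no move → L
n=1: no move → L
n=2: no move → L
n=3: can move to 0, which is L ⇒ W
n=4: can move to 1, which is L ⇒ W
n=5: can move to 2, which is L ⇒ W
n=6: can move to 0, which is L ⇒ W
n=7: can move to 1, which is L ⇒ W
n=8: can move to 2, which is L ⇒ W
n=9: can move to 2, which is L ⇒ W
n=10: moves to 7(W), 4(W), 3(W); every one is W ⇒ L
n=11: moves to 8(W), 5(W), 4(W); every one is W ⇒ L
n=12: moves to 9(W), 6(W), 5(W); every one is W ⇒ L
n=13: can move to 10, which is L ⇒ W
n=14: can move to 11, which is L ⇒ W
n=15: can move to 12, which is L ⇒ W
n=16: can move to 10, which is L ⇒ W
n=17: can move to 11, which is L ⇒ W
n=18: can move to 12, which is L ⇒ W
n=19: can move to 12, which is L ⇒ W
n=20: moves to 17(W), 14(W), 13(W); every one is W ⇒ L
n=21: moves to 18(W), 15(W), 14(W); every one is W ⇒ L

19: W, 21: L, 11: L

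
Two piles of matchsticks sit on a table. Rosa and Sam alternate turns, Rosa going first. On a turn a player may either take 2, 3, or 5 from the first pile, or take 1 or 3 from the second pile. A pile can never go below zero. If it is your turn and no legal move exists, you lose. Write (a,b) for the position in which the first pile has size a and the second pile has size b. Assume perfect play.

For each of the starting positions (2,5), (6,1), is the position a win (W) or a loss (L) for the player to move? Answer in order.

Work bottom-up. With no move the player to move loses. Otherwise the position is W if at least one move leads to an L position for the opponent, and L if every move leads to a W.
No move ever increases a pile, so every position that can arise here has a ≤ 6 and b ≤ 5; it is enough to label the cells with 0 ≤ a ≤ 6 and 0 ≤ b ≤ 5.
Every move lowers a or b (never raises either), so fill the grid row by row in increasing a, and left to right within a row: each cell's successors are then already labelled.
      b=0  b=1  b=2  b=3  b=4  b=5
a=0:    L    W    L    W    L    W
a=1:    L    W    L    W    L    W
a=2:    W    L    W    L    W    L
a=3:    W    L    W    L    W    L
a=4:    W    W    W    W    W    W
a=5:    W    W    W    W    W    W
a=6:    W    W    W    W    W    W
Cells with no legal move (terminal, hence L): (0,0), (1,0).
The remaining L cells, each justified by listing all of its moves:
(0,2): L (sole option (0,1)(W) is W)
(0,4): L (options (0,3)(W), (0,1)(W) are all W)
(1,2): L (sole option (1,1)(W) is W)
(1,4): L (options (1,3)(W), (1,1)(W) are all W)
(2,1): L (options (0,1)(W), (2,0)(W) are all W)
(2,3): L (options (0,3)(W), (2,2)(W), (2,0)(W) are all W)
(2,5): L (options (0,5)(W), (2,4)(W), (2,2)(W) are all W)
(3,1): L (options (1,1)(W), (0,1)(W), (3,0)(W) are all W)
(3,3): L (options (1,3)(W), (0,3)(W), (3,2)(W), (3,0)(W) are all W)
(3,5): L (options (1,5)(W), (0,5)(W), (3,4)(W), (3,2)(W) are all W)
Every other cell has at least one move into one of the L cells above, so it is W.
(2,5): one of the L cells justified above, so L
(6,1): the move to (3,1) reaches an L cell, so W

(2,5): L, (6,1): W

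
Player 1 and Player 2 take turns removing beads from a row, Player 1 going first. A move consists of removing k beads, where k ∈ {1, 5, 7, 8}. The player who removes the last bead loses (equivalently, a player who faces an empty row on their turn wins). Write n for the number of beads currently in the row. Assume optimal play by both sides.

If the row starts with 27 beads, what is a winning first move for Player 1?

Remove 5, leaving 22.

Work bottom-up. With no move the player to move wins. Otherwise the position is W if at least one move leads to an L position for the opponent, and L if every move leads to a W.
n=0: no move; the opponent has just taken the last bead and therefore loses → W
n=1: →0(W) only, which is W, so L
n=2: →1(L), so W
n=3: →2(W) only, which is W, so L
n=4: →3(L), so W
n=5: →4(W), 0(W) — all W, so L
n=6: →5(L), so W
n=7: →6(W), 2(W), 0(W) — all W, so L
n=8: →7(L), so W
n=9: →1(L), so W
n=10: →5(L), so W
n=11: →3(L), so W
n=12: →7(L), so W
n=13: →5(L), so W
n=14: →7(L), so W
n=15: →7(L), so W
n=16: →15(W), 11(W), 9(W), 8(W) — all W, so L
n=17: →16(L), so W
n=18: →17(W), 13(W), 11(W), 10(W) — all W, so L
n=19: →18(L), so W
n=20: →19(W), 15(W), 13(W), 12(W) — all W, so L
n=21: →20(L), so W
n=22: →21(W), 17(W), 15(W), 14(W) — all W, so L
n=23: →22(L), so W
n=24: →16(L), so W
n=25: →20(L), so W
n=26: →18(L), so W
n=27: →22(L), so W
From 27, the L positions reachable in one move are: 22, 20. Any move reaching one of these is winning.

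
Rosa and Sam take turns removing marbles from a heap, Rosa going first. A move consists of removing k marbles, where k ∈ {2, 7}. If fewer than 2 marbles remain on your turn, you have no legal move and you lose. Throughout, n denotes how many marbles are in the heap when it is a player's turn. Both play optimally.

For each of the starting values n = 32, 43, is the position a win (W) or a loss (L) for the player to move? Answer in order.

Build the W/L table. Terminal = L. A non-terminal position is W if it has a move to some L; otherwise it is L.
n=0: no move → L
n=1: no move → L
n=2: can move to 0, which is L ⇒ W
n=3: can move to 1, which is L ⇒ W
n=4: the only move is to 2(W), a W ⇒ L
n=5: the only move is to 3(W), a W ⇒ L
n=6: can move to 4, which is L ⇒ W
n=7: can move to 5, which is L ⇒ W
n=8: can move to 1, which is L ⇒ W
n=9: moves to 7(W), 2(W); every one is W ⇒ L
n=10: moves to 8(W), 3(W); every one is W ⇒ L
n=11: can move to 9, which is L ⇒ W
n=12: can move to 10, which is L ⇒ W
n=13: moves to 11(W), 6(W); every one is W ⇒ L
n=14: moves to 12(W), 7(W); every one is W ⇒ L
n=15: can move to 13, which is L ⇒ W
n=16: can move to 14, which is L ⇒ W
n=17: can move to 10, which is L ⇒ W
n=18: moves to 16(W), 11(W); every one is W ⇒ L
n=19: moves to 17(W), 12(W); every one is W ⇒ L
n=20: can move to 18, which is L ⇒ W
n=21: can move to 19, which is L ⇒ W
n=22: moves to 20(W), 15(W); every one is W ⇒ L
n=23: moves to 21(W), 16(W); every one is W ⇒ L
n=24: can move to 22, which is L ⇒ W
n=25: can move to 23, which is L ⇒ W
n=26: can move to 19, which is L ⇒ W
n=27: moves to 25(W), 20(W); every one is W ⇒ L
n=28: moves to 26(W), 21(W); every one is W ⇒ L
n=29: can move to 27, which is L ⇒ W
n=30: can move to 28, which is L ⇒ W
n=31: moves to 29(W), 24(W); every one is W ⇒ L
n=32: moves to 30(W), 25(W); every one is W ⇒ L
n=33: can move to 31, which is L ⇒ W
n=34: can move to 32, which is L ⇒ W
n=35: can move to 28, which is L ⇒ W
n=36: moves to 34(W), 29(W); every one is W ⇒ L
n=37: moves to 35(W), 30(W); every one is W ⇒ L
n=38: can move to 36, which is L ⇒ W
n=39: can move to 37, which is L ⇒ W
n=40: moves to 38(W), 33(W); every one is W ⇒ L
n=41: moves to 39(W), 34(W); every one is W ⇒ L
n=42: can move to 40, which is L ⇒ W
n=43: can move to 41, which is L ⇒ W

32: L, 43: W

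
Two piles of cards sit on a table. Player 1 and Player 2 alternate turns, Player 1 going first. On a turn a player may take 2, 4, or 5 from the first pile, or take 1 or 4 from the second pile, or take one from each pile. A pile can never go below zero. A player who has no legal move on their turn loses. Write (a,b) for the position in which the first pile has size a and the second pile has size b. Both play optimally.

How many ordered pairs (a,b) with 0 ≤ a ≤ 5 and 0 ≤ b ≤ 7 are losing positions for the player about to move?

15

Classify positions by backward induction: terminal positions (no move available) are L. From any other position, the mover wins iff some move reaches an L.
Every move lowers a or b (never raises either), so fill the grid row by row in increasing a, and left to right within a row: each cell's successors are then already labelled.
      b=0  b=1  b=2  b=3  b=4  b=5  b=6  b=7
a=0:    L    W    L    W    W    L    W    L
a=1:    L    W    L    W    W    L    W    L
a=2:    W    W    W    W    L    W    W    W
a=3:    W    L    W    L    W    W    L    W
a=4:    W    L    W    L    W    W    L    W
a=5:    W    W    W    W    W    W    W    W
Cells with no legal move (terminal, hence L): (0,0), (1,0).
The remaining L cells, each justified by listing all of its moves:
(0,2): only reaches (0,1)(W), which is W → L
(0,5): only reaches (0,4)(W), (0,1)(W), all W → L
(0,7): only reaches (0,6)(W), (0,3)(W), all W → L
(1,2): only reaches (1,1)(W), (0,1)(W), all W → L
(1,5): only reaches (1,4)(W), (1,1)(W), (0,4)(W), all W → L
(1,7): only reaches (1,6)(W), (1,3)(W), (0,6)(W), all W → L
(2,4): only reaches (0,4)(W), (2,3)(W), (2,0)(W), (1,3)(W), all W → L
(3,1): only reaches (1,1)(W), (3,0)(W), (2,0)(W), all W → L
(3,3): only reaches (1,3)(W), (3,2)(W), (2,2)(W), all W → L
(3,6): only reaches (1,6)(W), (3,5)(W), (3,2)(W), (2,5)(W), all W → L
(4,1): only reaches (2,1)(W), (0,1)(W), (4,0)(W), (3,0)(W), all W → L
(4,3): only reaches (2,3)(W), (0,3)(W), (4,2)(W), (3,2)(W), all W → L
(4,6): only reaches (2,6)(W), (0,6)(W), (4,5)(W), (4,2)(W), (3,5)(W), all W → L
Every other cell has at least one move into one of the L cells above, so it is W.
L cells per row: a=0: 4, a=1: 4, a=2: 1, a=3: 3, a=4: 3, a=5: 0; total 15.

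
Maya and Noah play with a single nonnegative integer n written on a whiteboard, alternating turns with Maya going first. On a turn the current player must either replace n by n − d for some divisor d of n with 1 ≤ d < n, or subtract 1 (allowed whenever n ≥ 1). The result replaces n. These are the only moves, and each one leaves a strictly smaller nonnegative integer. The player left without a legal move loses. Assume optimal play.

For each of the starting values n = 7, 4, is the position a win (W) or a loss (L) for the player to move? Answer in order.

Build the W/L table. Terminal = L. A non-terminal position is W if it has a move to some L; otherwise it is L.
n=0: no move → L
n=1: can move to 0, which is L ⇒ W
n=2: the only move is to 1(W), a W ⇒ L
n=3: can move to 2, which is L ⇒ W
n=4: can move to 2, which is L ⇒ W
n=5: the only move is to 4(W), a W ⇒ L
n=6: can move to 5, which is L ⇒ W
n=7: the only move is to 6(W), a W ⇒ L

7: L, 4: W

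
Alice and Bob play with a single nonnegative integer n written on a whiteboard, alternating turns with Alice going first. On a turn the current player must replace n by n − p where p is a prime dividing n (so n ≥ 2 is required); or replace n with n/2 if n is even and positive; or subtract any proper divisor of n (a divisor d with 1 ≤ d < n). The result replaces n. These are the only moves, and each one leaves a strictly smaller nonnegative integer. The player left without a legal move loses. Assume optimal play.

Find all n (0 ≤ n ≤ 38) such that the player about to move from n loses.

Build the W/L table. Terminal = L. A non-terminal position is W if it has a move to some L; otherwise it is L.
n=0: no move → L
n=1: no move → L
n=2: →0(L), so W
n=3: →0(L), so W
n=4: →2(W), 3(W) — all W, so L
n=5: →0(L), so W
n=6: →4(L), so W
n=7: →0(L), so W
n=8: →4(L), so W
n=9: →6(W), 8(W) — all W, so L
n=10: →9(L), so W
n=11: →0(L), so W
n=12: →9(L), so W
n=13: →0(L), so W
n=14: →7(W), 12(W), 13(W) — all W, so L
n=15: →14(L), so W
n=16: →14(L), so W
n=17: →0(L), so W
n=18: →9(L), so W
n=19: →0(L), so W
n=20: →10(W), 15(W), 16(W), 18(W), 19(W) — all W, so L
n=21: →14(L), so W
n=22: →20(L), so W
n=23: →0(L), so W
n=24: →20(L), so W
n=25: →20(L), so W
n=26: →13(W), 24(W), 25(W) — all W, so L
n=27: →26(L), so W
n=28: →14(L), so W
n=29: →0(L), so W
n=30: →20(L), so W
n=31: →0(L), so W
n=32: →16(W), 24(W), 28(W), 30(W), 31(W) — all W, so L
n=33: →32(L), so W
n=34: →32(L), so W
n=35: →28(W), 30(W), 34(W) — all W, so L
n=36: →32(L), so W
n=37: →0(L), so W
n=38: →19(W), 36(W), 37(W) — all W, so L
The losing starting values of n are exactly the entries labelled L in this table (10 of them).

0, 1, 4, 9, 14, 20, 26, 32, 35, 38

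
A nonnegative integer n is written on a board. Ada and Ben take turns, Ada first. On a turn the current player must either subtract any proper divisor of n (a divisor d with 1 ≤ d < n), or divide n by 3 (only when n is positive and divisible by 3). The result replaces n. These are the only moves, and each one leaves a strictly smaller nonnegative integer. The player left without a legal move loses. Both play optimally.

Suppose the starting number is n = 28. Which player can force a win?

Ben wins.

Label each position W (a win for the player to move) or L (a loss). A position with no legal move is L; any other position is W exactly when some move reaches an L, and L when every move reaches a W.
n=0: no move → L
n=1: no move → L
n=2: W (go to 1, an L position)
n=3: W (go to 1, an L position)
n=4: L (options 2(W), 3(W) are all W)
n=5: W (go to 4, an L position)
n=6: W (go to 4, an L position)
n=7: L (sole option 6(W) is W)
n=8: W (go to 4, an L position)
n=9: L (options 3(W), 6(W), 8(W) are all W)
n=10: W (go to 9, an L position)
n=11: L (sole option 10(W) is W)
n=12: W (go to 4, an L position)
n=13: L (sole option 12(W) is W)
n=14: W (go to 7, an L position)
n=15: L (options 5(W), 10(W), 12(W), 14(W) are all W)
n=16: W (go to 15, an L position)
n=17: L (sole option 16(W) is W)
n=18: W (go to 9, an L position)
n=19: L (sole option 18(W) is W)
n=20: W (go to 15, an L position)
n=21: W (go to 7, an L position)
n=22: W (go to 11, an L position)
n=23: L (sole option 22(W) is W)
n=24: W (go to 23, an L position)
n=25: L (options 20(W), 24(W) are all W)
n=26: W (go to 13, an L position)
n=27: W (go to 9, an L position)
n=28: L (options 14(W), 21(W), 24(W), 26(W), 27(W) are all W)
The starting position 28 is L: whatever Ada does, the opponent receives a W position.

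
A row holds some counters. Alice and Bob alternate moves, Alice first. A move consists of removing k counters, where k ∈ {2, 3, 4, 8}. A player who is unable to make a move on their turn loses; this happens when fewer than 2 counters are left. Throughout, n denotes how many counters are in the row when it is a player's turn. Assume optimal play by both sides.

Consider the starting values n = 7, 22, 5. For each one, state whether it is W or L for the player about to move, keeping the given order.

Positions with no move are L. A position that does have a move is losing for the player to move precisely when every available move leads to a winning position for the opponent. Fill in the labels:
n=0: no move → L
n=1: no move → L
n=2: can move to 0, which is L ⇒ W
n=3: can move to 1, which is L ⇒ W
n=4: can move to 1, which is L ⇒ W
n=5: can move to 1, which is L ⇒ W
n=6: moves to 4(W), 3(W), 2(W); every one is W ⇒ L
n=7: moves to 5(W), 4(W), 3(W); every one is W ⇒ L
n=8: can move to 6, which is L ⇒ W
n=9: can move to 7, which is L ⇒ W
n=10: can move to 7, which is L ⇒ W
n=11: can move to 7, which is L ⇒ W
n=12: moves to 10(W), 9(W), 8(W), 4(W); every one is W ⇒ L
n=13: moves to 11(W), 10(W), 9(W), 5(W); every one is W ⇒ L
n=14: can move to 12, which is L ⇒ W
n=15: can move to 13, which is L ⇒ W
n=16: can move to 13, which is L ⇒ W
n=17: can move to 13, which is L ⇒ W
n=18: moves to 16(W), 15(W), 14(W), 10(W); every one is W ⇒ L
n=19: moves to 17(W), 16(W), 15(W), 11(W); every one is W ⇒ L
n=20: can move to 18, which is L ⇒ W
n=21: can move to 19, which is L ⇒ W
n=22: can move to 19, which is L ⇒ W

7: L, 22: W, 5: W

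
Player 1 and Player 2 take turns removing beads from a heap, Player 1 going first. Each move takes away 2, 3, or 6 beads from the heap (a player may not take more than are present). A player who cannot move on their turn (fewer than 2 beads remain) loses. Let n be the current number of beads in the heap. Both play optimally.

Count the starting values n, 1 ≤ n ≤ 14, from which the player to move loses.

Label each position W (a win for the player to move) or L (a loss). A position with no legal move is L; any other position is W exactly when some move reaches an L, and L when every move reaches a W.
n=0: no move → L
n=1: no move → L
n=2: can move to 0, which is L ⇒ W
n=3: can move to 1, which is L ⇒ W
n=4: can move to 1, which is L ⇒ W
n=5: moves to 3(W), 2(W); every one is W ⇒ L
n=6: can move to 0, which is L ⇒ W
n=7: can move to 5, which is L ⇒ W
n=8: can move to 5, which is L ⇒ W
n=9: moves to 7(W), 6(W), 3(W); every one is W ⇒ L
n=10: moves to 8(W), 7(W), 4(W); every one is W ⇒ L
n=11: can move to 9, which is L ⇒ W
n=12: can move to 10, which is L ⇒ W
n=13: can move to 10, which is L ⇒ W
n=14: moves to 12(W), 11(W), 8(W); every one is W ⇒ L
L entries with 1 ≤ n ≤ 14 (n=0 is outside the asked range and is not counted): n = 1, 5, 9, 10, 14; that makes 5.

5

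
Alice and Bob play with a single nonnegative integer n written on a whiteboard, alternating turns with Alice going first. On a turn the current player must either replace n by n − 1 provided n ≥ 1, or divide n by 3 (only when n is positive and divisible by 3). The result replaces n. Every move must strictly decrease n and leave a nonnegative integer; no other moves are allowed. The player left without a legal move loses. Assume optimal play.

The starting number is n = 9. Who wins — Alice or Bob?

Bob wins.

Label each position W (a win for the player to move) or L (a loss). A position with no legal move is L; any other position is W exactly when some move reaches an L, and L when every move reaches a W.
n=0: no move → L
n=1: reaches L-position 0 → W
n=2: only reaches 1(W), which is W → L
n=3: reaches L-position 2 → W
n=4: only reaches 3(W), which is W → L
n=5: reaches L-position 4 → W
n=6: reaches L-position 2 → W
n=7: only reaches 6(W), which is W → L
n=8: reaches L-position 7 → W
n=9: only reaches 3(W), 8(W), all W → L
The starting position 9 is L: whatever Alice does, the opponent receives a W position.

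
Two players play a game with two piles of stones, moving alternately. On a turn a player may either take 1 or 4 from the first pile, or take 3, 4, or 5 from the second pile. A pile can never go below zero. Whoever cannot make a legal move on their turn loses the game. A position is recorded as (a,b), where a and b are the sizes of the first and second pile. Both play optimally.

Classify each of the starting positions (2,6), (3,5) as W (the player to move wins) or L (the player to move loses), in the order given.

(2,6): W, (3,5): L

Compute win/loss labels from the base case upward. A position with no move is L. Any other position is W if it can reach an L in one move, else L.
No move ever increases a pile, so every position that can arise here has a ≤ 3 and b ≤ 6; it is enough to label the cells with 0 ≤ a ≤ 3 and 0 ≤ b ≤ 6.
Every move lowers a or b (never raises either), so fill the grid row by row in increasing a, and left to right within a row: each cell's successors are then already labelled.
      b=0  b=1  b=2  b=3  b=4  b=5  b=6
a=0:    L    L    L    W    W    W    W
a=1:    W    W    W    L    L    L    W
a=2:    L    L    L    W    W    W    W
a=3:    W    W    W    L    L    L    W
Cells with no legal move (terminal, hence L): (0,0), (0,1), (0,2).
The remaining L cells, each justified by listing all of its moves:
(1,3): moves to (0,3)(W), (1,0)(W); every one is W ⇒ L
(1,4): moves to (0,4)(W), (1,1)(W), (1,0)(W); every one is W ⇒ L
(1,5): moves to (0,5)(W), (1,2)(W), (1,1)(W), (1,0)(W); every one is W ⇒ L
(2,0): the only move is to (1,0)(W), a W ⇒ L
(2,1): the only move is to (1,1)(W), a W ⇒ L
(2,2): the only move is to (1,2)(W), a W ⇒ L
(3,3): moves to (2,3)(W), (3,0)(W); every one is W ⇒ L
(3,4): moves to (2,4)(W), (3,1)(W), (3,0)(W); every one is W ⇒ L
(3,5): moves to (2,5)(W), (3,2)(W), (3,1)(W), (3,0)(W); every one is W ⇒ L
Every other cell has at least one move into one of the L cells above, so it is W.
(2,6): the move to (2,2) reaches an L cell, so W
(3,5): one of the L cells justified above, so L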